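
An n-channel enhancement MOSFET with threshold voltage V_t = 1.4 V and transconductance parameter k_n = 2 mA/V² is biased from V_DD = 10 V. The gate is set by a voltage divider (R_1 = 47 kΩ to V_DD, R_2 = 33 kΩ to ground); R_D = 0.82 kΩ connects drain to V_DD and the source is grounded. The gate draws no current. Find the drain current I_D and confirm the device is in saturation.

V_G = V_DD·R_2/(R_1+R_2) = 10×33/80 = 4.12 V. With the source grounded, V_GS = V_G = 4.12 V.
Assume saturation: I_D = (k_n/2)(V_GS − V_t)² = (2/2)×(4.12 − 1.4)² = 1×2.73² = 7.43 mA.
V_DS = V_DD − I_D·R_D = 10 − 7.43×0.82 = 3.91 V.
Saturation requires V_DS ≥ V_GS − V_t = 2.73 V; 3.91 ≥ 2.73 ✓.

I_D ≈ 7.4 mA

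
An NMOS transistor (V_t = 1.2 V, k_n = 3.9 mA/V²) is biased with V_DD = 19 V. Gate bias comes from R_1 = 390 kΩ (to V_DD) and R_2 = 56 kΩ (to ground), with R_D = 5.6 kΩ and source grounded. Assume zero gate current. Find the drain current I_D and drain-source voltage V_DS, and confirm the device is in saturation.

I_D ≈ 2.7 mA, V_DS ≈ 3.6 V

V_G = V_DD·R_2/(R_1+R_2) = 19×56/446 = 2.39 V. With the source grounded, V_GS = V_G = 2.39 V.
Assume saturation: I_D = (k_n/2)(V_GS − V_t)² = (3.9/2)×(2.39 − 1.2)² = 1.95×1.19² = 2.74 mA.
V_DS = V_DD − I_D·R_D = 19 − 2.74×5.6 = 3.65 V.
Saturation requires V_DS ≥ V_GS − V_t = 1.19 V; 3.65 ≥ 1.19 ✓.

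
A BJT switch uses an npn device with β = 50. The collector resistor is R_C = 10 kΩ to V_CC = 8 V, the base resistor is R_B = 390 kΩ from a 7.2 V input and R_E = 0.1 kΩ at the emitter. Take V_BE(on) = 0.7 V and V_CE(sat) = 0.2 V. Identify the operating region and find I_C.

Assume active: I_B = (7.2 − 0.7)/(390 + 51×0.1) = 0.0165 mA, I_C = β·I_B = 0.823 mA.
Then V_CE = 8 − 0.823×10 − 0.839×0.1 = -0.31 V < 0.2 V — the active assumption fails.
Re-solve with V_CE = 0.2 V. KCL at the emitter: V_E/R_E = (V_BB−0.7−V_E)/R_B + (V_CC−0.2−V_E)/R_C, giving V_E = 0.0789 V.
I_C = (V_CC − 0.2 − V_E)/R_C = (7.8 − 0.0789)/10 = 0.772 mA.
Check: I_B = (6.5 − 0.0789)/390 = 0.0165 mA, and β·I_B = 0.823 mA > I_C, confirming saturation.

saturation; I_C ≈ 0.77 mA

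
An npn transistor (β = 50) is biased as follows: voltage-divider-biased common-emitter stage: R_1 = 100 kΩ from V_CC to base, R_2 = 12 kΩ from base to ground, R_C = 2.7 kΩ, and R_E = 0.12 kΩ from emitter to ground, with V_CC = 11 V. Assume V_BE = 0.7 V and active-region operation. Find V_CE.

V_CE ≈ 7 V

Thevenize the base divider: V_Th = V_CC·R_2/(R_1+R_2) = 11×12/112 = 1.18 V, R_Th = R_1‖R_2 = 10.7 kΩ.
Base-emitter loop: V_Th = I_B·R_Th + V_BE + (β+1)I_B·R_E, so I_B = (1.18 − 0.7) / (10.7 + 51×0.12) = 0.0284 mA.
I_C = β·I_B = 50×0.0284 = 1.42 mA, and I_E = (β+1)I_B = 1.45 mA.
V_CE = V_CC − I_C·R_C − I_E·R_E = 11 − 1.42×2.7 − 1.45×0.12 = 6.99 V.
V_CE = 6.99 V > 0.2 V confirms active-region operation.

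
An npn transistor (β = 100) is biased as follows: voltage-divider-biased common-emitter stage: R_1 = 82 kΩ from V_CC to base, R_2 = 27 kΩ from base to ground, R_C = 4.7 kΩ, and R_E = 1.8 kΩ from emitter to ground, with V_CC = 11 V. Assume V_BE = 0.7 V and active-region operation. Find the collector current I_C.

I_C ≈ 1 mA

Thevenize the base divider: V_Th = V_CC·R_2/(R_1+R_2) = 11×27/109 = 2.72 V, R_Th = R_1‖R_2 = 20.3 kΩ.
Base-emitter loop: V_Th = I_B·R_Th + V_BE + (β+1)I_B·R_E, so I_B = (2.72 − 0.7) / (20.3 + 101×1.8) = 0.01 mA.
I_C = β·I_B = 100×0.01 = 1 mA, and I_E = (β+1)I_B = 1.01 mA.
V_CE = V_CC − I_C·R_C − I_E·R_E = 11 − 1×4.7 − 1.01×1.8 = 4.47 V.
V_CE = 4.47 V > 0.2 V confirms active-region operation.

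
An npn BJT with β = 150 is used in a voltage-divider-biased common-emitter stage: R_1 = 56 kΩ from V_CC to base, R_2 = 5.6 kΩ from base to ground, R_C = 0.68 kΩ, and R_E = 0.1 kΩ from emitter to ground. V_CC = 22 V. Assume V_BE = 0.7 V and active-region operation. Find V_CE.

Thevenize the base divider: V_Th = V_CC·R_2/(R_1+R_2) = 22×5.6/61.6 = 2 V, R_Th = R_1‖R_2 = 5.09 kΩ.
Base-emitter loop: V_Th = I_B·R_Th + V_BE + (β+1)I_B·R_E, so I_B = (2 − 0.7) / (5.09 + 151×0.1) = 0.0644 mA.
I_C = β·I_B = 150×0.0644 = 9.66 mA, and I_E = (β+1)I_B = 9.72 mA.
V_CE = V_CC − I_C·R_C − I_E·R_E = 22 − 9.66×0.68 − 9.72×0.1 = 14.5 V.
V_CE = 14.5 V > 0.2 V confirms active-region operation.

V_CE ≈ 14 V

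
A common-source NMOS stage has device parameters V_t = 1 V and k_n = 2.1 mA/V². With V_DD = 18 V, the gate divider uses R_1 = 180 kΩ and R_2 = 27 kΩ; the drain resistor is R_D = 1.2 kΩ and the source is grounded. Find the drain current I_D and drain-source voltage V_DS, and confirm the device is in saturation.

V_G = V_DD·R_2/(R_1+R_2) = 18×27/207 = 2.35 V. With the source grounded, V_GS = V_G = 2.35 V.
Assume saturation: I_D = (k_n/2)(V_GS − V_t)² = (2.1/2)×(2.35 − 1)² = 1.05×1.35² = 1.91 mA.
V_DS = V_DD − I_D·R_D = 18 − 1.91×1.2 = 15.7 V.
Saturation requires V_DS ≥ V_GS − V_t = 1.35 V; 15.7 ≥ 1.35 ✓.

I_D ≈ 1.9 mA, V_DS ≈ 16 V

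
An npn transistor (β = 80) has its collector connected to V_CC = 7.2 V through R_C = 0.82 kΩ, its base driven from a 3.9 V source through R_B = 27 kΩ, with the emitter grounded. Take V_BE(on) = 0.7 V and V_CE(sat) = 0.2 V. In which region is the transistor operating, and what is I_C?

saturation; I_C ≈ 8.5 mA

Assume active: I_B = (3.9 − 0.7)/27 = 0.119 mA, giving I_C = β·I_B = 9.48 mA.
But then V_CE = 7.2 − 9.48×0.82 = -0.575 V < V_CE(sat) = 0.2 V — impossible in the active region.
So the transistor is saturated. With V_CE = 0.2 V, I_C = (V_CC − 0.2)/R_C = 7/0.82 = 8.54 mA.
Check: β·I_B = 9.48 mA > I_C = 8.54 mA, confirming saturation.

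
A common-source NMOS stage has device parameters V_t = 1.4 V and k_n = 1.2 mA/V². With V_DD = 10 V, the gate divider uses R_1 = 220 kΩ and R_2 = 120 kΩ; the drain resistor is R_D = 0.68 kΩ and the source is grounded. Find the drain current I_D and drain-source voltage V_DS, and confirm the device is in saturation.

V_G = V_DD·R_2/(R_1+R_2) = 10×120/340 = 3.53 V. With the source grounded, V_GS = V_G = 3.53 V.
Assume saturation: I_D = (k_n/2)(V_GS − V_t)² = (1.2/2)×(3.53 − 1.4)² = 0.6×2.13² = 2.72 mA.
V_DS = V_DD − I_D·R_D = 10 − 2.72×0.68 = 8.15 V.
Saturation requires V_DS ≥ V_GS − V_t = 2.13 V; 8.15 ≥ 2.13 ✓.

I_D ≈ 2.7 mA, V_DS ≈ 8.1 V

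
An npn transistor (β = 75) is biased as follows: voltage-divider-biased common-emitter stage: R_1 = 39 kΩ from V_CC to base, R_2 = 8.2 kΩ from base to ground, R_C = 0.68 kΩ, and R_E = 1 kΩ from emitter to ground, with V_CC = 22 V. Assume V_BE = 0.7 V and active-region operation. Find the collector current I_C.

Thevenize the base divider: V_Th = V_CC·R_2/(R_1+R_2) = 22×8.2/47.2 = 3.82 V, R_Th = R_1‖R_2 = 6.78 kΩ.
Base-emitter loop: V_Th = I_B·R_Th + V_BE + (β+1)I_B·R_E, so I_B = (3.82 − 0.7) / (6.78 + 76×1) = 0.0377 mA.
I_C = β·I_B = 75×0.0377 = 2.83 mA, and I_E = (β+1)I_B = 2.87 mA.
V_CE = V_CC − I_C·R_C − I_E·R_E = 22 − 2.83×0.68 − 2.87×1 = 17.2 V.
V_CE = 17.2 V > 0.2 V confirms active-region operation.

I_C ≈ 2.8 mA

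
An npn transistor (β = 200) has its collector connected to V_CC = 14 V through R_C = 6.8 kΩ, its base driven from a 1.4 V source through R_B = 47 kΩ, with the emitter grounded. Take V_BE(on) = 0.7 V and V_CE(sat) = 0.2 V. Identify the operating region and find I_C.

Assume active: I_B = (1.4 − 0.7)/47 = 0.0149 mA, giving I_C = β·I_B = 2.98 mA.
But then V_CE = 14 − 2.98×6.8 = -6.26 V < V_CE(sat) = 0.2 V — impossible in the active region.
So the transistor is saturated. With V_CE = 0.2 V, I_C = (V_CC − 0.2)/R_C = 13.8/6.8 = 2.03 mA.
Check: β·I_B = 2.98 mA > I_C = 2.03 mA, confirming saturation.

saturation; I_C ≈ 2 mA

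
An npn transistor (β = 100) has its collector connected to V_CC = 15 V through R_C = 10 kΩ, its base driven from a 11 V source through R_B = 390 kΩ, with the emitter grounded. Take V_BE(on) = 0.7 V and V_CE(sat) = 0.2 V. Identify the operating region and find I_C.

saturation; I_C ≈ 1.5 mA

Assume active: I_B = (11 − 0.7)/390 = 0.0264 mA, giving I_C = β·I_B = 2.64 mA.
But then V_CE = 15 − 2.64×10 = -11.4 V < V_CE(sat) = 0.2 V — impossible in the active region.
So the transistor is saturated. With V_CE = 0.2 V, I_C = (V_CC − 0.2)/R_C = 14.8/10 = 1.48 mA.
Check: β·I_B = 2.64 mA > I_C = 1.48 mA, confirming saturation.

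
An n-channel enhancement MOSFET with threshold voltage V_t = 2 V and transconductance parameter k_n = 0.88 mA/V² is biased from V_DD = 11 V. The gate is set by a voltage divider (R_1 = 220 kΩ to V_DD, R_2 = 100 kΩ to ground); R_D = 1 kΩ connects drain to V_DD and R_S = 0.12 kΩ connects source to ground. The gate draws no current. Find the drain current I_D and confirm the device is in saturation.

V_G = V_DD·R_2/(R_1+R_2) = 11×100/320 = 3.44 V.
Assume saturation: I_D = (k_n/2)(V_GS − V_t)² with V_GS = V_G − I_D·R_S = 3.44 − 0.12·I_D.
Substituting gives 0.00634·I_D² − 1.15·I_D + 0.909 = 0, with roots I_D = 0.793 or 181 mA.
The root I_D = 181 mA gives V_GS = -18.3 V ≤ V_t, so take I_D = 0.793 mA.
Then V_GS = 3.34 V and V_DS = V_DD − I_D(R_D+R_S) = 11 − 0.793×1.12 = 10.1 V.
Saturation requires V_DS ≥ V_GS − V_t = 1.34 V; 10.1 ≥ 1.34 ✓.

I_D ≈ 0.79 mA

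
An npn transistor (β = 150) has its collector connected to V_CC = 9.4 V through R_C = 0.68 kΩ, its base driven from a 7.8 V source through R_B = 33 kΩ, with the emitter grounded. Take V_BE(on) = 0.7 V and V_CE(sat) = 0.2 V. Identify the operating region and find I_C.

saturation; I_C ≈ 14 mA

Assume active: I_B = (7.8 − 0.7)/33 = 0.215 mA, giving I_C = β·I_B = 32.3 mA.
But then V_CE = 9.4 − 32.3×0.68 = -12.5 V < V_CE(sat) = 0.2 V — impossible in the active region.
So the transistor is saturated. With V_CE = 0.2 V, I_C = (V_CC − 0.2)/R_C = 9.2/0.68 = 13.5 mA.
Check: β·I_B = 32.3 mA > I_C = 13.5 mA, confirming saturation.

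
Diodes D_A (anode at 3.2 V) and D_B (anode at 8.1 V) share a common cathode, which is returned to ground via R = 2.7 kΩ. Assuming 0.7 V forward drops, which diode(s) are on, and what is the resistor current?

Assume both conduct. Then node N would need to be at both 3.2−0.7 = 2.5 V and 8.1−0.7 = 7.4 V, which is impossible.
Assume only D_B conducts: V_N = 8.1 − 0.7 = 7.4 V, so I_R = 7.4/2.7 = 2.74 mA.
Check D_A: its anode-to-cathode voltage is 3.2 − 7.4 = -4.2 V < 0.7 V, so it is off. The assumption is consistent.

Only D_B conducts; I_R ≈ 2.7 mA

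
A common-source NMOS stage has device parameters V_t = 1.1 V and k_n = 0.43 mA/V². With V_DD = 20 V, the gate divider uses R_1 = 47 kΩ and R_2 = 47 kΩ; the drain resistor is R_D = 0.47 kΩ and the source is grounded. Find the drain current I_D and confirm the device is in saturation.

I_D ≈ 17 mA

V_G = V_DD·R_2/(R_1+R_2) = 20×47/94 = 10 V. With the source grounded, V_GS = V_G = 10 V.
Assume saturation: I_D = (k_n/2)(V_GS − V_t)² = (0.43/2)×(10 − 1.1)² = 0.215×8.9² = 17 mA.
V_DS = V_DD − I_D·R_D = 20 − 17×0.47 = 12 V.
Saturation requires V_DS ≥ V_GS − V_t = 8.9 V; 12 ≥ 8.9 ✓.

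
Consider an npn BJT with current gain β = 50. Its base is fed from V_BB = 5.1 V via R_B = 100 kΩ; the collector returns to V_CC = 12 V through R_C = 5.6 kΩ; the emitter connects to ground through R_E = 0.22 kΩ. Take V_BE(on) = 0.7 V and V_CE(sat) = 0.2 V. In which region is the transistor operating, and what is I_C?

active; I_C ≈ 2 mA

Assume active. Base-emitter loop: I_B = (V_BB − V_BE)/(R_B + (β+1)R_E) = (5.1 − 0.7)/(100 + 51×0.22) = 0.0396 mA.
I_C = β·I_B = 50×0.0396 = 1.98 mA.
V_CE = V_CC − I_C·R_C − I_E·R_E = 12 − 1.98×5.6 − 2.02×0.22 = 0.479 V > V_CE(sat), so the active-region assumption holds.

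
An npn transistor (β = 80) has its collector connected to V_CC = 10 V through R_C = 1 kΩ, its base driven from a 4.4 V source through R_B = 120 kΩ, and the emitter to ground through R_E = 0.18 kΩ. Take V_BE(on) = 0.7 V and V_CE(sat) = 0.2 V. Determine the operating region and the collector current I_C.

active; I_C ≈ 2.2 mA

Assume active. Base-emitter loop: I_B = (V_BB − V_BE)/(R_B + (β+1)R_E) = (4.4 − 0.7)/(120 + 81×0.18) = 0.0275 mA.
I_C = β·I_B = 80×0.0275 = 2.2 mA.
V_CE = V_CC − I_C·R_C − I_E·R_E = 10 − 2.2×1 − 2.23×0.18 = 7.4 V > V_CE(sat), so the active-region assumption holds.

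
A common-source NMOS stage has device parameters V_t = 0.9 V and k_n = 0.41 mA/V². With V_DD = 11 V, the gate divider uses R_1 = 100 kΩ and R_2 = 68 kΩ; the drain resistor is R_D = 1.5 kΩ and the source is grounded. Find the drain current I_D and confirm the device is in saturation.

V_G = V_DD·R_2/(R_1+R_2) = 11×68/168 = 4.45 V. With the source grounded, V_GS = V_G = 4.45 V.
Assume saturation: I_D = (k_n/2)(V_GS − V_t)² = (0.41/2)×(4.45 − 0.9)² = 0.205×3.55² = 2.59 mA.
V_DS = V_DD − I_D·R_D = 11 − 2.59×1.5 = 7.12 V.
Saturation requires V_DS ≥ V_GS − V_t = 3.55 V; 7.12 ≥ 3.55 ✓.

I_D ≈ 2.6 mA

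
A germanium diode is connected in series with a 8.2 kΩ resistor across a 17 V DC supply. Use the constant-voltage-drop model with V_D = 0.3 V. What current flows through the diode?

KVL around the loop: 17 = V_D + I·R = 0.3 + I × 8.2 kΩ.
So I = (17 − 0.3) / 8.2 kΩ = 16.7 / 8.2 = 2.04 mA.

I ≈ 2 mA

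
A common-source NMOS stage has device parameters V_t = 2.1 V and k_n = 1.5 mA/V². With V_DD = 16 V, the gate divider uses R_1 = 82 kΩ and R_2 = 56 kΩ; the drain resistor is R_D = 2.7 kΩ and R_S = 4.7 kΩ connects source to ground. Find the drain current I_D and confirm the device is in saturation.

V_G = V_DD·R_2/(R_1+R_2) = 16×56/138 = 6.49 V.
Assume saturation: I_D = (k_n/2)(V_GS − V_t)² with V_GS = V_G − I_D·R_S = 6.49 − 4.7·I_D.
Substituting gives 16.6·I_D² − 32·I_D + 14.5 = 0, with roots I_D = 0.725 or 1.2 mA.
The root I_D = 1.2 mA gives V_GS = 0.833 V ≤ V_t, so take I_D = 0.725 mA.
Then V_GS = 3.08 V and V_DS = V_DD − I_D(R_D+R_S) = 16 − 0.725×7.4 = 10.6 V.
Saturation requires V_DS ≥ V_GS − V_t = 0.983 V; 10.6 ≥ 0.983 ✓.

I_D ≈ 0.73 mA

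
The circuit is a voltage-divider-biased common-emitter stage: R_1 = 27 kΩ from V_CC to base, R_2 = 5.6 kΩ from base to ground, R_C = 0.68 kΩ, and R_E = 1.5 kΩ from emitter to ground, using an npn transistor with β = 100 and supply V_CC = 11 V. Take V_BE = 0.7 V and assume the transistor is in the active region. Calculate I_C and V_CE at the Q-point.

I_C ≈ 0.76 mA, V_CE ≈ 9.3 V

Thevenize the base divider: V_Th = V_CC·R_2/(R_1+R_2) = 11×5.6/32.6 = 1.89 V, R_Th = R_1‖R_2 = 4.64 kΩ.
Base-emitter loop: V_Th = I_B·R_Th + V_BE + (β+1)I_B·R_E, so I_B = (1.89 − 0.7) / (4.64 + 101×1.5) = 0.00762 mA.
I_C = β·I_B = 100×0.00762 = 0.762 mA, and I_E = (β+1)I_B = 0.769 mA.
V_CE = V_CC − I_C·R_C − I_E·R_E = 11 − 0.762×0.68 − 0.769×1.5 = 9.33 V.
V_CE = 9.33 V > 0.2 V confirms active-region operation.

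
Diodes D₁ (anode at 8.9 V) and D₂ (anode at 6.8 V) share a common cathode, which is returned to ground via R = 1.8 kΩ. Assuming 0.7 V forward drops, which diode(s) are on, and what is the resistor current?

Assume both conduct. Then node N would need to be at both 8.9−0.7 = 8.2 V and 6.8−0.7 = 6.1 V, which is impossible.
Assume only D₁ conducts: V_N = 8.9 − 0.7 = 8.2 V, so I_R = 8.2/1.8 = 4.56 mA.
Check D₂: its anode-to-cathode voltage is 6.8 − 8.2 = -1.4 V < 0.7 V, so it is off. The assumption is consistent.

Only D₁ conducts; I_R ≈ 4.6 mA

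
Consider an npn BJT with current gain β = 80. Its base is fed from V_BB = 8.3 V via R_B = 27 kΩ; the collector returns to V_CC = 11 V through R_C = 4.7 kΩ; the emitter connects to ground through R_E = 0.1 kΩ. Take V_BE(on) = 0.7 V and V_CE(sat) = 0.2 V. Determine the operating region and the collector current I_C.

Assume active: I_B = (8.3 − 0.7)/(27 + 81×0.1) = 0.217 mA, I_C = β·I_B = 17.3 mA.
Then V_CE = 11 − 17.3×4.7 − 17.5×0.1 = -72.2 V < 0.2 V — the active assumption fails.
Re-solve with V_CE = 0.2 V. KCL at the emitter: V_E/R_E = (V_BB−0.7−V_E)/R_B + (V_CC−0.2−V_E)/R_C, giving V_E = 0.252 V.
I_C = (V_CC − 0.2 − V_E)/R_C = (10.8 − 0.252)/4.7 = 2.24 mA.
Check: I_B = (7.6 − 0.252)/27 = 0.272 mA, and β·I_B = 21.8 mA > I_C, confirming saturation.

saturation; I_C ≈ 2.2 mA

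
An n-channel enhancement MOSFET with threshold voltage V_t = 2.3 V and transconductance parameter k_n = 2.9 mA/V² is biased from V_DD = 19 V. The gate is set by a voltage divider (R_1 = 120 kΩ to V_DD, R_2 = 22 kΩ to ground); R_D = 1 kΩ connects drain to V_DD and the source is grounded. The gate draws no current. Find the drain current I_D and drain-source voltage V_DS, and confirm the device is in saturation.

I_D ≈ 0.6 mA, V_DS ≈ 18 V

V_G = V_DD·R_2/(R_1+R_2) = 19×22/142 = 2.94 V. With the source grounded, V_GS = V_G = 2.94 V.
Assume saturation: I_D = (k_n/2)(V_GS − V_t)² = (2.9/2)×(2.94 − 2.3)² = 1.45×0.644² = 0.601 mA.
V_DS = V_DD − I_D·R_D = 19 − 0.601×1 = 18.4 V.
Saturation requires V_DS ≥ V_GS − V_t = 0.644 V; 18.4 ≥ 0.644 ✓.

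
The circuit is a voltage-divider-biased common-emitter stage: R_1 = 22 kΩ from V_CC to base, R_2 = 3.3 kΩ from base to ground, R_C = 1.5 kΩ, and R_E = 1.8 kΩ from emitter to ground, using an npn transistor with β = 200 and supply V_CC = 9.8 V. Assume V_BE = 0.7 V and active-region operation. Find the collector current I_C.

I_C ≈ 0.32 mA

Thevenize the base divider: V_Th = V_CC·R_2/(R_1+R_2) = 9.8×3.3/25.3 = 1.28 V, R_Th = R_1‖R_2 = 2.87 kΩ.
Base-emitter loop: V_Th = I_B·R_Th + V_BE + (β+1)I_B·R_E, so I_B = (1.28 − 0.7) / (2.87 + 201×1.8) = 0.00159 mA.
I_C = β·I_B = 200×0.00159 = 0.317 mA, and I_E = (β+1)I_B = 0.319 mA.
V_CE = V_CC − I_C·R_C − I_E·R_E = 9.8 − 0.317×1.5 − 0.319×1.8 = 8.75 V.
V_CE = 8.75 V > 0.2 V confirms active-region operation.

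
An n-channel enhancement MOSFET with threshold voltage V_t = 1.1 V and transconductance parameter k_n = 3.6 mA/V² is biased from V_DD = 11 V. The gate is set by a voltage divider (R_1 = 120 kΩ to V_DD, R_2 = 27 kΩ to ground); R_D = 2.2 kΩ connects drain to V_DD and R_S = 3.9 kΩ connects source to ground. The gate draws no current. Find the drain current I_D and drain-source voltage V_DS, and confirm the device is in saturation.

I_D ≈ 0.16 mA, V_DS ≈ 10 V

V_G = V_DD·R_2/(R_1+R_2) = 11×27/147 = 2.02 V.
Assume saturation: I_D = (k_n/2)(V_GS − V_t)² with V_GS = V_G − I_D·R_S = 2.02 − 3.9·I_D.
Substituting gives 27.4·I_D² − 13.9·I_D + 1.52 = 0, with roots I_D = 0.16 or 0.349 mA.
The root I_D = 0.349 mA gives V_GS = 0.66 V ≤ V_t, so take I_D = 0.16 mA.
Then V_GS = 1.4 V and V_DS = V_DD − I_D(R_D+R_S) = 11 − 0.16×6.1 = 10 V.
Saturation requires V_DS ≥ V_GS − V_t = 0.298 V; 10 ≥ 0.298 ✓.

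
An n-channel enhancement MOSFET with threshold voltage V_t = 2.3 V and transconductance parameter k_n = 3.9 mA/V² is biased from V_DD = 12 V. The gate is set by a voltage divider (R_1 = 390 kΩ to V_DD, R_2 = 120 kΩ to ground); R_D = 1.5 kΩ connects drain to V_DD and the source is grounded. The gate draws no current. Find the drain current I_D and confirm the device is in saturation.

I_D ≈ 0.53 mA

V_G = V_DD·R_2/(R_1+R_2) = 12×120/510 = 2.82 V. With the source grounded, V_GS = V_G = 2.82 V.
Assume saturation: I_D = (k_n/2)(V_GS − V_t)² = (3.9/2)×(2.82 − 2.3)² = 1.95×0.524² = 0.534 mA.
V_DS = V_DD − I_D·R_D = 12 − 0.534×1.5 = 11.2 V.
Saturation requires V_DS ≥ V_GS − V_t = 0.524 V; 11.2 ≥ 0.524 ✓.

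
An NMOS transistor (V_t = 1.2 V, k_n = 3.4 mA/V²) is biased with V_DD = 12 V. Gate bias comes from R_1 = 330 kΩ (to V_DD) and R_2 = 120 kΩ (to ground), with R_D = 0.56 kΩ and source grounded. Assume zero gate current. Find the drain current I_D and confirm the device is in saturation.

V_G = V_DD·R_2/(R_1+R_2) = 12×120/450 = 3.2 V. With the source grounded, V_GS = V_G = 3.2 V.
Assume saturation: I_D = (k_n/2)(V_GS − V_t)² = (3.4/2)×(3.2 − 1.2)² = 1.7×2² = 6.8 mA.
V_DS = V_DD − I_D·R_D = 12 − 6.8×0.56 = 8.19 V.
Saturation requires V_DS ≥ V_GS − V_t = 2 V; 8.19 ≥ 2 ✓.

I_D ≈ 6.8 mA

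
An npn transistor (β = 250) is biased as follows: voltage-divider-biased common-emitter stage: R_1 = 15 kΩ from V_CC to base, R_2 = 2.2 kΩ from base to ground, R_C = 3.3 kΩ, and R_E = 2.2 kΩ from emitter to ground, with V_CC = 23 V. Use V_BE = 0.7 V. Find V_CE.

Thevenize the base divider: V_Th = V_CC·R_2/(R_1+R_2) = 23×2.2/17.2 = 2.94 V, R_Th = R_1‖R_2 = 1.92 kΩ.
Base-emitter loop: V_Th = I_B·R_Th + V_BE + (β+1)I_B·R_E, so I_B = (2.94 − 0.7) / (1.92 + 251×2.2) = 0.00405 mA.
I_C = β·I_B = 250×0.00405 = 1.01 mA, and I_E = (β+1)I_B = 1.02 mA.
V_CE = V_CC − I_C·R_C − I_E·R_E = 23 − 1.01×3.3 − 1.02×2.2 = 17.4 V.
V_CE = 17.4 V > 0.2 V confirms active-region operation.

V_CE ≈ 17 V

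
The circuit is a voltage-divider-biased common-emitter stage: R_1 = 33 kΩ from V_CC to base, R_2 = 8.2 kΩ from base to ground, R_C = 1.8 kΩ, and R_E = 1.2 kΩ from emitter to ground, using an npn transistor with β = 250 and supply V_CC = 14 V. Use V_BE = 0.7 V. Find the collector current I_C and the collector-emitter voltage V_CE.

Thevenize the base divider: V_Th = V_CC·R_2/(R_1+R_2) = 14×8.2/41.2 = 2.79 V, R_Th = R_1‖R_2 = 6.57 kΩ.
Base-emitter loop: V_Th = I_B·R_Th + V_BE + (β+1)I_B·R_E, so I_B = (2.79 − 0.7) / (6.57 + 251×1.2) = 0.00678 mA.
I_C = β·I_B = 250×0.00678 = 1.69 mA, and I_E = (β+1)I_B = 1.7 mA.
V_CE = V_CC − I_C·R_C − I_E·R_E = 14 − 1.69×1.8 − 1.7×1.2 = 8.91 V.
V_CE = 8.91 V > 0.2 V confirms active-region operation.

I_C ≈ 1.7 mA, V_CE ≈ 8.9 V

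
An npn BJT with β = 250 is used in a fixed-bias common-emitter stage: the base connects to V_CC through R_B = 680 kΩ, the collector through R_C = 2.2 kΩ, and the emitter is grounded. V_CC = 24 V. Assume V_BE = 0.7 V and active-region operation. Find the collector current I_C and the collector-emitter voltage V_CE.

Base loop: V_CC = I_B·R_B + V_BE, so I_B = (24 − 0.7)/680 kΩ = 0.0343 mA.
In the active region I_C = β·I_B = 250 × 0.0343 = 8.57 mA.
Collector loop: V_CE = V_CC − I_C·R_C = 24 − 8.57×2.2 = 5.15 V.
Since V_CE = 5.15 V > V_CE(sat) ≈ 0.2 V, the transistor is in the active region as assumed.

I_C ≈ 8.6 mA, V_CE ≈ 5.2 V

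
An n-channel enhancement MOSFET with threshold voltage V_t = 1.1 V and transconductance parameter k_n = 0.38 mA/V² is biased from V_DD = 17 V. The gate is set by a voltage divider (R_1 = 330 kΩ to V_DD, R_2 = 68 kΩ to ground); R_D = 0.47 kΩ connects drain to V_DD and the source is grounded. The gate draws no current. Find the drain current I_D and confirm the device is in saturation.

I_D ≈ 0.62 mA

V_G = V_DD·R_2/(R_1+R_2) = 17×68/398 = 2.9 V. With the source grounded, V_GS = V_G = 2.9 V.
Assume saturation: I_D = (k_n/2)(V_GS − V_t)² = (0.38/2)×(2.9 − 1.1)² = 0.19×1.8² = 0.619 mA.
V_DS = V_DD − I_D·R_D = 17 − 0.619×0.47 = 16.7 V.
Saturation requires V_DS ≥ V_GS − V_t = 1.8 V; 16.7 ≥ 1.8 ✓.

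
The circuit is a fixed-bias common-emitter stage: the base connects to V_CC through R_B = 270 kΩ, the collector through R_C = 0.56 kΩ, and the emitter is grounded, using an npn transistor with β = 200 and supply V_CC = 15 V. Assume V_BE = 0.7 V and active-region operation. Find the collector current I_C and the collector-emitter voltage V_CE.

Base loop: V_CC = I_B·R_B + V_BE, so I_B = (15 − 0.7)/270 kΩ = 0.053 mA.
In the active region I_C = β·I_B = 200 × 0.053 = 10.6 mA.
Collector loop: V_CE = V_CC − I_C·R_C = 15 − 10.6×0.56 = 9.07 V.
Since V_CE = 9.07 V > V_CE(sat) ≈ 0.2 V, the transistor is in the active region as assumed.

I_C ≈ 11 mA, V_CE ≈ 9.1 V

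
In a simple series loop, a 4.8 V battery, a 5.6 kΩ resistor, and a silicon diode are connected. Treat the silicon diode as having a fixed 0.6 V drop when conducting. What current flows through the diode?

KVL around the loop: 4.8 = V_D + I·R = 0.6 + I × 5.6 kΩ.
So I = (4.8 − 0.6) / 5.6 kΩ = 4.2 / 5.6 = 0.75 mA.

I ≈ 0.75 mA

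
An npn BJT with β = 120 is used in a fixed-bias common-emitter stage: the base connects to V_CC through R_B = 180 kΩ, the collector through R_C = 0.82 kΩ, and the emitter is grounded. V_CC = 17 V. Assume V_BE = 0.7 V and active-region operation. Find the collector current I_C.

Base loop: V_CC = I_B·R_B + V_BE, so I_B = (17 − 0.7)/180 kΩ = 0.0906 mA.
In the active region I_C = β·I_B = 120 × 0.0906 = 10.9 mA.
Collector loop: V_CE = V_CC − I_C·R_C = 17 − 10.9×0.82 = 8.09 V.
Since V_CE = 8.09 V > V_CE(sat) ≈ 0.2 V, the transistor is in the active region as assumed.

I_C ≈ 11 mA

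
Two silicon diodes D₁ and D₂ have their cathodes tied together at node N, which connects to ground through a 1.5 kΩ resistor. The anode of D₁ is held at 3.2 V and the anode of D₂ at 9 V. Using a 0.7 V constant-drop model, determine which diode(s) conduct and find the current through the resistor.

Only D₂ conducts; I_R ≈ 5.5 mA

Assume both conduct. Then node N would need to be at both 3.2−0.7 = 2.5 V and 9−0.7 = 8.3 V, which is impossible.
Assume only D₂ conducts: V_N = 9 − 0.7 = 8.3 V, so I_R = 8.3/1.5 = 5.53 mA.
Check D₁: its anode-to-cathode voltage is 3.2 − 8.3 = -5.1 V < 0.7 V, so it is off. The assumption is consistent.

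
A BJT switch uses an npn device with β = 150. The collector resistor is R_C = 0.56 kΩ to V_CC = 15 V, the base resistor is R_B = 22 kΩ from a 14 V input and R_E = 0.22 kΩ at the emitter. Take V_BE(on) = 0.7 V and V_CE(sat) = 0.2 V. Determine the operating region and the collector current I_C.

Assume active: I_B = (14 − 0.7)/(22 + 151×0.22) = 0.241 mA, I_C = β·I_B = 36.1 mA.
Then V_CE = 15 − 36.1×0.56 − 36.4×0.22 = -13.2 V < 0.2 V — the active assumption fails.
Re-solve with V_CE = 0.2 V. KCL at the emitter: V_E/R_E = (V_BB−0.7−V_E)/R_B + (V_CC−0.2−V_E)/R_C, giving V_E = 4.24 V.
I_C = (V_CC − 0.2 − V_E)/R_C = (14.8 − 4.24)/0.56 = 18.9 mA.
Check: I_B = (13.3 − 4.24)/22 = 0.412 mA, and β·I_B = 61.8 mA > I_C, confirming saturation.

saturation; I_C ≈ 19 mA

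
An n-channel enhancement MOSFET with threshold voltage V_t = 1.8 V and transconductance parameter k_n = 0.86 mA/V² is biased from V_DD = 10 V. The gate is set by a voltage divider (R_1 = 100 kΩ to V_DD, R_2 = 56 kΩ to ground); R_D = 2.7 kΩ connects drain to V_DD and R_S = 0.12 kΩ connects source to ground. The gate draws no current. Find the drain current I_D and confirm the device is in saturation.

I_D ≈ 1.2 mA

V_G = V_DD·R_2/(R_1+R_2) = 10×56/156 = 3.59 V.
Assume saturation: I_D = (k_n/2)(V_GS − V_t)² with V_GS = V_G − I_D·R_S = 3.59 − 0.12·I_D.
Substituting gives 0.00619·I_D² − 1.18·I_D + 1.38 = 0, with roots I_D = 1.17 or 190 mA.
The root I_D = 190 mA gives V_GS = -19.2 V ≤ V_t, so take I_D = 1.17 mA.
Then V_GS = 3.45 V and V_DS = V_DD − I_D(R_D+R_S) = 10 − 1.17×2.82 = 6.7 V.
Saturation requires V_DS ≥ V_GS − V_t = 1.65 V; 6.7 ≥ 1.65 ✓.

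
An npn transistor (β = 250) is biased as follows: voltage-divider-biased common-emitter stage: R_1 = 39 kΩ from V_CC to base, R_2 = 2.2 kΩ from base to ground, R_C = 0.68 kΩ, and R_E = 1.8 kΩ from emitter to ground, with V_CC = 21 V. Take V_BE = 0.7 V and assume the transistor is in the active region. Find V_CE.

Thevenize the base divider: V_Th = V_CC·R_2/(R_1+R_2) = 21×2.2/41.2 = 1.12 V, R_Th = R_1‖R_2 = 2.08 kΩ.
Base-emitter loop: V_Th = I_B·R_Th + V_BE + (β+1)I_B·R_E, so I_B = (1.12 − 0.7) / (2.08 + 251×1.8) = 0.000928 mA.
I_C = β·I_B = 250×0.000928 = 0.232 mA, and I_E = (β+1)I_B = 0.233 mA.
V_CE = V_CC − I_C·R_C − I_E·R_E = 21 − 0.232×0.68 − 0.233×1.8 = 20.4 V.
V_CE = 20.4 V > 0.2 V confirms active-region operation.

V_CE ≈ 20 V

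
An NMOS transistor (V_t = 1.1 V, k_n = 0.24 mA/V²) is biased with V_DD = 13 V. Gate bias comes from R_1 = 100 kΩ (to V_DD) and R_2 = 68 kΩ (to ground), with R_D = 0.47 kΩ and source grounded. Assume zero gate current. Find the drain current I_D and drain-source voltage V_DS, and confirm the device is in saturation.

V_G = V_DD·R_2/(R_1+R_2) = 13×68/168 = 5.26 V. With the source grounded, V_GS = V_G = 5.26 V.
Assume saturation: I_D = (k_n/2)(V_GS − V_t)² = (0.24/2)×(5.26 − 1.1)² = 0.12×4.16² = 2.08 mA.
V_DS = V_DD − I_D·R_D = 13 − 2.08×0.47 = 12 V.
Saturation requires V_DS ≥ V_GS − V_t = 4.16 V; 12 ≥ 4.16 ✓.

I_D ≈ 2.1 mA, V_DS ≈ 12 V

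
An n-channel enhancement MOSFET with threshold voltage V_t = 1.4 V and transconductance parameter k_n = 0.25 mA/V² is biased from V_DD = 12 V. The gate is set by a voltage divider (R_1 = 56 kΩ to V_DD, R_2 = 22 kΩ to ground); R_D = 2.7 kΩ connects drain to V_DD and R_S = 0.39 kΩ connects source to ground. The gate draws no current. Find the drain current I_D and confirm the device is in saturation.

I_D ≈ 0.42 mA

V_G = V_DD·R_2/(R_1+R_2) = 12×22/78 = 3.38 V.
Assume saturation: I_D = (k_n/2)(V_GS − V_t)² with V_GS = V_G − I_D·R_S = 3.38 − 0.39·I_D.
Substituting gives 0.019·I_D² − 1.19·I_D + 0.492 = 0, with roots I_D = 0.415 or 62.4 mA.
The root I_D = 62.4 mA gives V_GS = -20.9 V ≤ V_t, so take I_D = 0.415 mA.
Then V_GS = 3.22 V and V_DS = V_DD − I_D(R_D+R_S) = 12 − 0.415×3.09 = 10.7 V.
Saturation requires V_DS ≥ V_GS − V_t = 1.82 V; 10.7 ≥ 1.82 ✓.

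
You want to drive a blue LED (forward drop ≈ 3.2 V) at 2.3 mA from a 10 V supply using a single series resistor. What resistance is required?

R ≈ 3 kΩ

The resistor drops V_S − V_D = 10 − 3.2 = 6.8 V at 2.3 mA.
R = 6.8 V / 2.3 mA = 2.96 kΩ.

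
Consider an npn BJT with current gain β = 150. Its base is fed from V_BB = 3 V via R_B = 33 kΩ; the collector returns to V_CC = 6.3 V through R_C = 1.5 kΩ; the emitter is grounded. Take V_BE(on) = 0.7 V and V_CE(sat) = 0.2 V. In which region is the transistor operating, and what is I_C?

Assume active: I_B = (3 − 0.7)/33 = 0.0697 mA, giving I_C = β·I_B = 10.5 mA.
But then V_CE = 6.3 − 10.5×1.5 = -9.38 V < V_CE(sat) = 0.2 V — impossible in the active region.
So the transistor is saturated. With V_CE = 0.2 V, I_C = (V_CC − 0.2)/R_C = 6.1/1.5 = 4.07 mA.
Check: β·I_B = 10.5 mA > I_C = 4.07 mA, confirming saturation.

saturation; I_C ≈ 4.1 mA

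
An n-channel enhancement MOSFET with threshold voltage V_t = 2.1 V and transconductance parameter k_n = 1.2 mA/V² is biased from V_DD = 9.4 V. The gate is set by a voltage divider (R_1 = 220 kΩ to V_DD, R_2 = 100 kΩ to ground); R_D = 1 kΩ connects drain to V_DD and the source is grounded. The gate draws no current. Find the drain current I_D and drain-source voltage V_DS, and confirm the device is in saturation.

I_D ≈ 0.42 mA, V_DS ≈ 9 V

V_G = V_DD·R_2/(R_1+R_2) = 9.4×100/320 = 2.94 V. With the source grounded, V_GS = V_G = 2.94 V.
Assume saturation: I_D = (k_n/2)(V_GS − V_t)² = (1.2/2)×(2.94 − 2.1)² = 0.6×0.837² = 0.421 mA.
V_DS = V_DD − I_D·R_D = 9.4 − 0.421×1 = 8.98 V.
Saturation requires V_DS ≥ V_GS − V_t = 0.837 V; 8.98 ≥ 0.837 ✓.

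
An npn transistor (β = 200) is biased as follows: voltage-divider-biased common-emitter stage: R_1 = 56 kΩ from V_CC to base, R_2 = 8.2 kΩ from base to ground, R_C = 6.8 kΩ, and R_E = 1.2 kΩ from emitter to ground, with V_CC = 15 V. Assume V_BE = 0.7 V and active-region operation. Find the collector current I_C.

I_C ≈ 0.98 mA

Thevenize the base divider: V_Th = V_CC·R_2/(R_1+R_2) = 15×8.2/64.2 = 1.92 V, R_Th = R_1‖R_2 = 7.15 kΩ.
Base-emitter loop: V_Th = I_B·R_Th + V_BE + (β+1)I_B·R_E, so I_B = (1.92 − 0.7) / (7.15 + 201×1.2) = 0.0049 mA.
I_C = β·I_B = 200×0.0049 = 0.979 mA, and I_E = (β+1)I_B = 0.984 mA.
V_CE = V_CC − I_C·R_C − I_E·R_E = 15 − 0.979×6.8 − 0.984×1.2 = 7.16 V.
V_CE = 7.16 V > 0.2 V confirms active-region operation.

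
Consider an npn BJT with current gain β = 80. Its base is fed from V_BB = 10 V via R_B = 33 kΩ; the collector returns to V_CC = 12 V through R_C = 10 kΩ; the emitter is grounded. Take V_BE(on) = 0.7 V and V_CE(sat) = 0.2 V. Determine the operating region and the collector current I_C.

saturation; I_C ≈ 1.2 mA

Assume active: I_B = (10 − 0.7)/33 = 0.282 mA, giving I_C = β·I_B = 22.5 mA.
But then V_CE = 12 − 22.5×10 = -213 V < V_CE(sat) = 0.2 V — impossible in the active region.
So the transistor is saturated. With V_CE = 0.2 V, I_C = (V_CC − 0.2)/R_C = 11.8/10 = 1.18 mA.
Check: β·I_B = 22.5 mA > I_C = 1.18 mA, confirming saturation.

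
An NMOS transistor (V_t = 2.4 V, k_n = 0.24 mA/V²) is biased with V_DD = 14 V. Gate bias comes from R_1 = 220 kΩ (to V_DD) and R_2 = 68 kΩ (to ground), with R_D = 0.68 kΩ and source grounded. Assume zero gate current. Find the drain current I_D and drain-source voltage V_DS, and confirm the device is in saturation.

V_G = V_DD·R_2/(R_1+R_2) = 14×68/288 = 3.31 V. With the source grounded, V_GS = V_G = 3.31 V.
Assume saturation: I_D = (k_n/2)(V_GS − V_t)² = (0.24/2)×(3.31 − 2.4)² = 0.12×0.906² = 0.0984 mA.
V_DS = V_DD − I_D·R_D = 14 − 0.0984×0.68 = 13.9 V.
Saturation requires V_DS ≥ V_GS − V_t = 0.906 V; 13.9 ≥ 0.906 ✓.

I_D ≈ 0.098 mA, V_DS ≈ 14 V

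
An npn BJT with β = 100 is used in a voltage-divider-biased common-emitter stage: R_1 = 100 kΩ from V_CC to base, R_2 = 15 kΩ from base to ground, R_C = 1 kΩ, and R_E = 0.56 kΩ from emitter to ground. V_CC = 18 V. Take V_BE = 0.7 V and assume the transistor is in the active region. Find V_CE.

Thevenize the base divider: V_Th = V_CC·R_2/(R_1+R_2) = 18×15/115 = 2.35 V, R_Th = R_1‖R_2 = 13 kΩ.
Base-emitter loop: V_Th = I_B·R_Th + V_BE + (β+1)I_B·R_E, so I_B = (2.35 − 0.7) / (13 + 101×0.56) = 0.0237 mA.
I_C = β·I_B = 100×0.0237 = 2.37 mA, and I_E = (β+1)I_B = 2.39 mA.
V_CE = V_CC − I_C·R_C − I_E·R_E = 18 − 2.37×1 − 2.39×0.56 = 14.3 V.
V_CE = 14.3 V > 0.2 V confirms active-region operation.

V_CE ≈ 14 V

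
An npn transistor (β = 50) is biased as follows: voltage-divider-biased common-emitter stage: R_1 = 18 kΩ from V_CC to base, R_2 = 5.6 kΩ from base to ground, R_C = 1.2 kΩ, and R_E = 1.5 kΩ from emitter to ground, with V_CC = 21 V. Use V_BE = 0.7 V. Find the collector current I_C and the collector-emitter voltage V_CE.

I_C ≈ 2.7 mA, V_CE ≈ 14 V

Thevenize the base divider: V_Th = V_CC·R_2/(R_1+R_2) = 21×5.6/23.6 = 4.98 V, R_Th = R_1‖R_2 = 4.27 kΩ.
Base-emitter loop: V_Th = I_B·R_Th + V_BE + (β+1)I_B·R_E, so I_B = (4.98 − 0.7) / (4.27 + 51×1.5) = 0.053 mA.
I_C = β·I_B = 50×0.053 = 2.65 mA, and I_E = (β+1)I_B = 2.7 mA.
V_CE = V_CC − I_C·R_C − I_E·R_E = 21 − 2.65×1.2 − 2.7×1.5 = 13.8 V.
V_CE = 13.8 V > 0.2 V confirms active-region operation.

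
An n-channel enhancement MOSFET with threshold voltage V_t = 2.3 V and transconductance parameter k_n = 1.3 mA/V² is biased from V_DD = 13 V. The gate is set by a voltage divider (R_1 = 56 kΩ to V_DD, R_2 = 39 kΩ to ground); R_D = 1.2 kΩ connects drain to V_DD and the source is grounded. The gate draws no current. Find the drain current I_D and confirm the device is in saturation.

I_D ≈ 6 mA

V_G = V_DD·R_2/(R_1+R_2) = 13×39/95 = 5.34 V. With the source grounded, V_GS = V_G = 5.34 V.
Assume saturation: I_D = (k_n/2)(V_GS − V_t)² = (1.3/2)×(5.34 − 2.3)² = 0.65×3.04² = 5.99 mA.
V_DS = V_DD − I_D·R_D = 13 − 5.99×1.2 = 5.81 V.
Saturation requires V_DS ≥ V_GS − V_t = 3.04 V; 5.81 ≥ 3.04 ✓.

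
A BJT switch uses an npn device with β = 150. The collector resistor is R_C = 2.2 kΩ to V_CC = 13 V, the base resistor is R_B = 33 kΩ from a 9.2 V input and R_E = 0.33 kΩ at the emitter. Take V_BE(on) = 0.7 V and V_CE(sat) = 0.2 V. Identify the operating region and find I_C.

Assume active: I_B = (9.2 − 0.7)/(33 + 151×0.33) = 0.103 mA, I_C = β·I_B = 15.4 mA.
Then V_CE = 13 − 15.4×2.2 − 15.5×0.33 = -26 V < 0.2 V — the active assumption fails.
Re-solve with V_CE = 0.2 V. KCL at the emitter: V_E/R_E = (V_BB−0.7−V_E)/R_B + (V_CC−0.2−V_E)/R_C, giving V_E = 1.73 V.
I_C = (V_CC − 0.2 − V_E)/R_C = (12.8 − 1.73)/2.2 = 5.03 mA.
Check: I_B = (8.5 − 1.73)/33 = 0.205 mA, and β·I_B = 30.8 mA > I_C, confirming saturation.

saturation; I_C ≈ 5 mA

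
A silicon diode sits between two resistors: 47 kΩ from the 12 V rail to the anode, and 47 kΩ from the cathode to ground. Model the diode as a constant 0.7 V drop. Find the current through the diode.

The two resistors are in series with the diode, so KVL gives 12 = I·47 + 0.7 + I·47.
I = (12 − 0.7) / (47 + 47) kΩ = 11.3 / 94 = 0.12 mA.

I ≈ 0.12 mA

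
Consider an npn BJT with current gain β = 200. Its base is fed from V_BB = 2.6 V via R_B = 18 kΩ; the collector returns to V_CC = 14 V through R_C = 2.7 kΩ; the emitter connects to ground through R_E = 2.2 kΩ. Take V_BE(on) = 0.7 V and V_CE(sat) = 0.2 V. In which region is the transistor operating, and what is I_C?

Assume active. Base-emitter loop: I_B = (V_BB − V_BE)/(R_B + (β+1)R_E) = (2.6 − 0.7)/(18 + 201×2.2) = 0.00413 mA.
I_C = β·I_B = 200×0.00413 = 0.826 mA.
V_CE = V_CC − I_C·R_C − I_E·R_E = 14 − 0.826×2.7 − 0.83×2.2 = 9.94 V > V_CE(sat), so the active-region assumption holds.

active; I_C ≈ 0.83 mA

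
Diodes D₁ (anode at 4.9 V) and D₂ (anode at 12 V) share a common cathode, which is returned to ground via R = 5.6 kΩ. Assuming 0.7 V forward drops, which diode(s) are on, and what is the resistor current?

Only D₂ conducts; I_R ≈ 2 mA

Assume both conduct. Then node N would need to be at both 4.9−0.7 = 4.2 V and 12−0.7 = 11.3 V, which is impossible.
Assume only D₂ conducts: V_N = 12 − 0.7 = 11.3 V, so I_R = 11.3/5.6 = 2.02 mA.
Check D₁: its anode-to-cathode voltage is 4.9 − 11.3 = -6.4 V < 0.7 V, so it is off. The assumption is consistent.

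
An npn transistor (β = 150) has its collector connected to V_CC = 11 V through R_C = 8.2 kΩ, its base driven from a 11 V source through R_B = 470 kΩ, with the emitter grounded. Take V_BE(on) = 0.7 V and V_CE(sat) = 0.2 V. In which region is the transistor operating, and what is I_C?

Assume active: I_B = (11 − 0.7)/470 = 0.0219 mA, giving I_C = β·I_B = 3.29 mA.
But then V_CE = 11 − 3.29×8.2 = -16 V < V_CE(sat) = 0.2 V — impossible in the active region.
So the transistor is saturated. With V_CE = 0.2 V, I_C = (V_CC − 0.2)/R_C = 10.8/8.2 = 1.32 mA.
Check: β·I_B = 3.29 mA > I_C = 1.32 mA, confirming saturation.

saturation; I_C ≈ 1.3 mA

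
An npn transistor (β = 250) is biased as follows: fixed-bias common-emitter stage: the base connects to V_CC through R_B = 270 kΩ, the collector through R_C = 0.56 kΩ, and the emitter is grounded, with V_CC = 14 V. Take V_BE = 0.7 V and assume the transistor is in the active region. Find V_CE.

V_CE ≈ 7.1 V

Base loop: V_CC = I_B·R_B + V_BE, so I_B = (14 − 0.7)/270 kΩ = 0.0493 mA.
In the active region I_C = β·I_B = 250 × 0.0493 = 12.3 mA.
Collector loop: V_CE = V_CC − I_C·R_C = 14 − 12.3×0.56 = 7.1 V.
Since V_CE = 7.1 V > V_CE(sat) ≈ 0.2 V, the transistor is in the active region as assumed.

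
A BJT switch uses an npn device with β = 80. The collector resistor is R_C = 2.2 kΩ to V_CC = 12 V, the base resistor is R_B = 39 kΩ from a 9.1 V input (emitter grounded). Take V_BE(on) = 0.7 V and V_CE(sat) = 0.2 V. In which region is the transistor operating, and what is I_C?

Assume active: I_B = (9.1 − 0.7)/39 = 0.215 mA, giving I_C = β·I_B = 17.2 mA.
But then V_CE = 12 − 17.2×2.2 = -25.9 V < V_CE(sat) = 0.2 V — impossible in the active region.
So the transistor is saturated. With V_CE = 0.2 V, I_C = (V_CC − 0.2)/R_C = 11.8/2.2 = 5.36 mA.
Check: β·I_B = 17.2 mA > I_C = 5.36 mA, confirming saturation.

saturation; I_C ≈ 5.4 mA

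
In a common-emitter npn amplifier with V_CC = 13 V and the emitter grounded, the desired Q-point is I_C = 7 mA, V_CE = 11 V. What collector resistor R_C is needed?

Collector loop: V_CC = I_C·R_C + V_CE.
R_C = (V_CC − V_CE)/I_C = (13 − 11)/7 = 0.286 kΩ.

R_C ≈ 0.29 kΩ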